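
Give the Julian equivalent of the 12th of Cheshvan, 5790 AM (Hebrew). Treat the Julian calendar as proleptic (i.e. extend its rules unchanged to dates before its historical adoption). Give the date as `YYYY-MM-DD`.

2029-10-08

Both dates share Julian Day Number 2462431; in the Julian calendar that is 8 October 2029 CE.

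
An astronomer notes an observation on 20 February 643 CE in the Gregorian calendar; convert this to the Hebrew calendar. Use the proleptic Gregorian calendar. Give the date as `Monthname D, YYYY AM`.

Julian Day Number of the source date = 1955961.
Converting JDN 1955961 to the Hebrew calendar gives 22 Adar I 4403 AM.

Adar I 22, 4403 AM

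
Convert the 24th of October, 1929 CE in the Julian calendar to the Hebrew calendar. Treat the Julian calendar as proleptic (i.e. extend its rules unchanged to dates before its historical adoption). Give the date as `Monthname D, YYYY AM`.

Both dates share Julian Day Number 2425922; in the Hebrew calendar that is 3 Cheshvan 5690 AM.

Cheshvan 3, 5690 AM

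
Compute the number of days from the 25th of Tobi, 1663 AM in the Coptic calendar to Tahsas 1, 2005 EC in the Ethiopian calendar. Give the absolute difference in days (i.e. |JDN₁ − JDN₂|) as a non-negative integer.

JDN of the first date = 2432219.
JDN of the second date = 2456272.
|2456272 − 2432219| = 24053.

24053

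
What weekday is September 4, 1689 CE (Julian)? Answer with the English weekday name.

Equivalently 14 September 1689 Gregorian, JDN 2338212.
2338212 ≡ 2 (mod 7); counting from Monday = 0 gives Wednesday.

Wednesday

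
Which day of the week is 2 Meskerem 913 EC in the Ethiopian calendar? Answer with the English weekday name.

Wednesday

This is JDN 2057330 (4 September 920 Gregorian).
JDN 2057330 mod 7 = 2, and JDN 0 was a Monday, so this is a Wednesday.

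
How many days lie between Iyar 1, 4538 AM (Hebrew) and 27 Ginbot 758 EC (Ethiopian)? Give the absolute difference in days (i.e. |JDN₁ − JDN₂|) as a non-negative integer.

JDN of the first date = 2005316.
JDN of the second date = 2000981.
|2000981 − 2005316| = 4335.

4335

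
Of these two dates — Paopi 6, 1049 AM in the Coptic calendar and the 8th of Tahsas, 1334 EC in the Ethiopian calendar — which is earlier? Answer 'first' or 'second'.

Converting both to JDN: 2207847 vs 2211196; the smaller is the first.

first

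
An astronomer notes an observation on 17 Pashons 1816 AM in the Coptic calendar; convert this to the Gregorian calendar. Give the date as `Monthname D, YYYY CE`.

Both dates share Julian Day Number 2488215; in the Gregorian calendar that is 26 May 2100 CE.

May 26, 2100 CE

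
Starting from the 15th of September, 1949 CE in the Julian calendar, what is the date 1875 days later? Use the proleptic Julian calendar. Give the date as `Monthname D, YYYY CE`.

November 3, 1954 CE

JDN of the 15th of September, 1949 CE = 2433188.
2433188 + 1875 = 2435063.
JDN 2435063 in the Julian calendar is November 3, 1954 CE.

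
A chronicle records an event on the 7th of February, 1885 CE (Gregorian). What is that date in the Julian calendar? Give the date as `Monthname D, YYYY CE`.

January 26, 1885 CE

For dates in this range the Gregorian date is 12 days ahead of the Julian.
7 February 1885 Gregorian − 12 days → 26 January 1885 Julian.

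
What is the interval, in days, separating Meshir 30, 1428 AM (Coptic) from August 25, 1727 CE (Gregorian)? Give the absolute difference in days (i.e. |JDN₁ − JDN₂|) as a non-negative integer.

5649

First date → JDN 2346421; second date → JDN 2352070.
The interval is |2346421 − 2352070| = 5649 days.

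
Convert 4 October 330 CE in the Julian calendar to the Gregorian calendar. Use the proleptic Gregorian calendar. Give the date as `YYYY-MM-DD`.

The Julian–Gregorian offset here is 1 day (Julian trailing).
4 October 330 Julian + 1 day → 5 October 330 Gregorian.

0330-10-05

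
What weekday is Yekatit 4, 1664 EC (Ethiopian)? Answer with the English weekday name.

In the Gregorian calendar this is 9 February 1672 (JDN 2331785).
JDN 2331785 mod 7 = 1, and JDN 0 was a Monday, so this is a Tuesday.

Tuesday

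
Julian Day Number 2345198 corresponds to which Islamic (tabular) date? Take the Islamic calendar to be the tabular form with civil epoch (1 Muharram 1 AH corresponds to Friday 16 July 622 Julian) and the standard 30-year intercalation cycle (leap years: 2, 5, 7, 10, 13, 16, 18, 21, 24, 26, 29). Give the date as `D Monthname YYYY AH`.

16 Sha'ban 1120 AH

JDN 2345198 is 31 October 1708 in the Gregorian calendar.
In the tabular Islamic calendar that day is 16 Sha'ban 1120 AH.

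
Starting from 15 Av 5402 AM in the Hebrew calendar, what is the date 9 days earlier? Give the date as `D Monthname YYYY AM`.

6 Av 5402 AM

The starting date is JDN 2321011; 2321011 − 9 = 2321002.
JDN 2321002 corresponds to 6 Av 5402 AM.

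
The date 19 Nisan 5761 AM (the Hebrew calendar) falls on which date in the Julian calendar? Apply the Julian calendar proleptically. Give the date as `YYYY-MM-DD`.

Julian Day Number of the source date = 2452012.
Converting JDN 2452012 to the Julian calendar gives 30 March 2001 CE.

2001-03-30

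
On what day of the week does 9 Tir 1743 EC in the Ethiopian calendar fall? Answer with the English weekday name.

Friday

Equivalently 15 January 1751 Gregorian, JDN 2360614.
2360614 ≡ 4 (mod 7); counting from Monday = 0 gives Friday.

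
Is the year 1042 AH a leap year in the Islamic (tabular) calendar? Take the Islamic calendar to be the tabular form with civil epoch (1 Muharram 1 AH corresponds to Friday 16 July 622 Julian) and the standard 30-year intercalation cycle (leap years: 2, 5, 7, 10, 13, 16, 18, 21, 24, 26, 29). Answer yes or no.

Year 1042 AH is year 22 of its 30-year cycle; leap positions are 2, 5, 7, 10, 13, 16, 18, 21, 24, 26, 29, so it is a common year (354 days).

no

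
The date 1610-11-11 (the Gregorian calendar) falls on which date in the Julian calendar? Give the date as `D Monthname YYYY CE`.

1 November 1610 CE

At this point the Julian calendar is 10 days behind the Gregorian.
11 November 1610 Gregorian − 10 days → 1 November 1610 Julian.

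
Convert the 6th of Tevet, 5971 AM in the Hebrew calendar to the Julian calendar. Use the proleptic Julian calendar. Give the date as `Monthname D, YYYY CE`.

Both dates share Julian Day Number 2528602; in the Julian calendar that is 8 December 2210 CE.

December 8, 2210 CE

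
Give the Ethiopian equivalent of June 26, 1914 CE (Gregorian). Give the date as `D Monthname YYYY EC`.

19 Sene 1906 EC

Both dates share Julian Day Number 2420310; in the Ethiopian calendar that is 19 Sene 1906 EC.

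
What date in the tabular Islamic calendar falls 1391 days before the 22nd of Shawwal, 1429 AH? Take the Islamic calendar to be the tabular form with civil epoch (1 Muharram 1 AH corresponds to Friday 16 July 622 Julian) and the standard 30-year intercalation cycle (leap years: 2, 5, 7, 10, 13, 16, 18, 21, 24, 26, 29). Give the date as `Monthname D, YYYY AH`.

Dhu al-Qa'dah 20, 1425 AH

The starting date is JDN 2454763; 2454763 − 1391 = 2453372.
JDN 2453372 corresponds to Dhu al-Qa'dah 20, 1425 AH.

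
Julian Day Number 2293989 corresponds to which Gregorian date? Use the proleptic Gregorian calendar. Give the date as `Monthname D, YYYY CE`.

August 17, 1568 CE

JDN 2451545 is 1 Jan 2000; 2293989 is −157556 days from there.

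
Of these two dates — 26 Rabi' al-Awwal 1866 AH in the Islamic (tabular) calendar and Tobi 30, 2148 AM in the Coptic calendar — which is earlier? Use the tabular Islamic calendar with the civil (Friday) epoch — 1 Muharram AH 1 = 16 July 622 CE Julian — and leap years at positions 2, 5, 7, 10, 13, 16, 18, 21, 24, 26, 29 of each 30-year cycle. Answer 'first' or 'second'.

second

Converting both to JDN: 2609418 vs 2609371; the smaller is the second.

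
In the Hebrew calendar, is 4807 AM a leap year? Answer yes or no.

yes

Hebrew year 4807 is year 19 of its 19-year Metonic cycle; leap years are at positions 3, 6, 8, 11, 14, 17, 19, so it is a leap year (13 months).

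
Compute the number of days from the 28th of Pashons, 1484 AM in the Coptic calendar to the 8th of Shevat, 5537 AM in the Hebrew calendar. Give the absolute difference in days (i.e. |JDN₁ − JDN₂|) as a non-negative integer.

JDN of the first date = 2366963.
JDN of the second date = 2370112.
|2370112 − 2366963| = 3149.

3149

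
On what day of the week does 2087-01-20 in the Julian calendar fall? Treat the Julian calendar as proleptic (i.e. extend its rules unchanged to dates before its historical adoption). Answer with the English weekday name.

This is JDN 2483354 (2 February 2087 Gregorian).
2483354 ≡ 6 (mod 7); counting from Monday = 0 gives Sunday.

Sunday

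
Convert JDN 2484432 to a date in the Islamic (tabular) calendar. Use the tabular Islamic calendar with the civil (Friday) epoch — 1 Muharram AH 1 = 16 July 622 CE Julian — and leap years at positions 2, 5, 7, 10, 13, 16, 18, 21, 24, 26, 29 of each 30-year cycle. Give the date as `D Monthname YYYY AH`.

JDN 2484432 is 15 January 2090 in the Gregorian calendar.
In the tabular Islamic calendar that day is 14 Rajab 1513 AH.

14 Rajab 1513 AH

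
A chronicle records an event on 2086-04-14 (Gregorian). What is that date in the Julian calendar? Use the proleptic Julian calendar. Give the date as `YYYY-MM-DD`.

2086-04-01

At this point the Julian calendar is 13 days behind the Gregorian.
14 April 2086 Gregorian − 13 days → 1 April 2086 Julian.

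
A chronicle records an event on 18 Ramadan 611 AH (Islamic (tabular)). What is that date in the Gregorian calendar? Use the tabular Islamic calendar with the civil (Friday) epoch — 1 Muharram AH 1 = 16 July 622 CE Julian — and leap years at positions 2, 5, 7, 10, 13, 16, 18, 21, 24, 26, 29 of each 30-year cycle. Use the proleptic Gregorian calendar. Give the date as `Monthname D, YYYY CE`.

Both dates share Julian Day Number 2164857; in the Gregorian calendar that is 28 January 1215 CE.

January 28, 1215 CE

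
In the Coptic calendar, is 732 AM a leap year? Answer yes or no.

no

732 mod 4 = 0; in the Coptic calendar a year is leap when year mod 4 = 3, so it is a common year.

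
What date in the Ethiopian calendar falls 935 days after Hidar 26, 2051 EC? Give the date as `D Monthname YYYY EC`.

Counting 935 days forward from JDN 2473068 reaches JDN 2474003, which is 20 Sene 2053 EC.

20 Sene 2053 EC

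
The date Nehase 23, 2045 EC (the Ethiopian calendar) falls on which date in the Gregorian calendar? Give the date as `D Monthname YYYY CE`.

Both dates share Julian Day Number 2471144; in the Gregorian calendar that is 29 August 2053 CE.

29 August 2053 CE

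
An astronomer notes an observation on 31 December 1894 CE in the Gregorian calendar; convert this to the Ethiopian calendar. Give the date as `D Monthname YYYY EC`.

23 Tahsas 1887 EC

Both dates share Julian Day Number 2413194; in the Ethiopian calendar that is 23 Tahsas 1887 EC.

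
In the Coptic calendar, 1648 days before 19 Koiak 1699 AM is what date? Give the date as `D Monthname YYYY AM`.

17 Paoni 1694 AM

The starting date is JDN 2445332; 2445332 − 1648 = 2443684.
JDN 2443684 corresponds to 17 Paoni 1694 AM.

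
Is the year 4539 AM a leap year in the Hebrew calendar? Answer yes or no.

Hebrew year 4539 is year 17 of its 19-year Metonic cycle; leap years are at positions 3, 6, 8, 11, 14, 17, 19, so it is a leap year (13 months).

yes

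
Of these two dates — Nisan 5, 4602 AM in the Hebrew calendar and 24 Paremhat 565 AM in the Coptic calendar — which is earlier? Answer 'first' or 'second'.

first

First date → JDN 2028677; second date → JDN 2031234.
JDN 2028677 < JDN 2031234, so the first date is earlier.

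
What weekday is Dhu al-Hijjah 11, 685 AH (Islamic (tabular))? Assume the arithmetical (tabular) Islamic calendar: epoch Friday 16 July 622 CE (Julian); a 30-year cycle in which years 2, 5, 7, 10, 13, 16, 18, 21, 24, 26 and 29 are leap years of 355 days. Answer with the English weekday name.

Tuesday

This is JDN 2191162 (4 February 1287 Gregorian).
Since JDN mod 7 = 1 (0 = Monday), the day is Tuesday.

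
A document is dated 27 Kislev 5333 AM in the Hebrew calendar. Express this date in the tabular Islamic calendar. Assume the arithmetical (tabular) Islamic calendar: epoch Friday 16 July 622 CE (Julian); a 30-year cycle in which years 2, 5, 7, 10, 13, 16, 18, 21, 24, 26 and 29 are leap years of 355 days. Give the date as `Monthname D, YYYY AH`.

Julian Day Number of the source date = 2295568.
Converting JDN 2295568 to the tabular Islamic calendar gives 27 Rajab 980 AH.

Rajab 27, 980 AH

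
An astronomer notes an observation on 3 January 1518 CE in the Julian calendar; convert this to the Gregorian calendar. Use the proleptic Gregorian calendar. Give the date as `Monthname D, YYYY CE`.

For dates in this range the Gregorian date is 10 days ahead of the Julian.
3 January 1518 Julian + 10 days → 13 January 1518 Gregorian.

January 13, 1518 CE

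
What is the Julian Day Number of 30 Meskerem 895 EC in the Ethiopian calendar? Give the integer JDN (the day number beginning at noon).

Equivalently 2 October 902 (proleptic Gregorian).
JDN 2451545 is 1 January 2000 CE (Gregorian); the target day is −400762 days from there, so JDN = 2050783.

2050783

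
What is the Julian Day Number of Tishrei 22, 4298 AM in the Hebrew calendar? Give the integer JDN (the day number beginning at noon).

Equivalently 14 October 537 (proleptic Gregorian).
JDN 2451545 is 1 January 2000 CE (Gregorian); the target day is −534063 days from there, so JDN = 1917482.

1917482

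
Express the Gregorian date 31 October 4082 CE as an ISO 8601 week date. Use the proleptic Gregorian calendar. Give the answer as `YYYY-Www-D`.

4082-W44-6

The weekday is Saturday (ISO weekday 6).
That Saturday belongs to ISO week 44 of ISO year 4082.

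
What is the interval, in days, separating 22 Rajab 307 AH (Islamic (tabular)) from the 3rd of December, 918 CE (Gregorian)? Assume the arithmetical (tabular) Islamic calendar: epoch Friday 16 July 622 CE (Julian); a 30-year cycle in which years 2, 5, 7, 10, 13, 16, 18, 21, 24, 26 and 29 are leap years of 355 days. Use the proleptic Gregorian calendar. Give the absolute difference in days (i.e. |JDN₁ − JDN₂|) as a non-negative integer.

JDN of the first date = 2057074.
JDN of the second date = 2056689.
|2056689 − 2057074| = 385.

385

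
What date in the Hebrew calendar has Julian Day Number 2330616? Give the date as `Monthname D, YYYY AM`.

JDN 2330616 is 27 November 1668 in the Gregorian calendar.
In the Hebrew calendar that day is Kislev 23, 5429 AM.

Kislev 23, 5429 AM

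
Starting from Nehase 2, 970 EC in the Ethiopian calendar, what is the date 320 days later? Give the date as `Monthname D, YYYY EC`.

Sene 17, 971 EC

Counting 320 days forward from JDN 2078479 reaches JDN 2078799, which is Sene 17, 971 EC.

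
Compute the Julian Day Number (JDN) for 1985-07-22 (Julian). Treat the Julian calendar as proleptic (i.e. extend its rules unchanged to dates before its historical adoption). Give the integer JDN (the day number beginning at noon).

2446282

Equivalently 4 August 1985 (Gregorian).
JDN 2400001 is 17 November 1858 CE (Gregorian), MJD 0; the target day is +46281 days from there, so JDN = 2446282.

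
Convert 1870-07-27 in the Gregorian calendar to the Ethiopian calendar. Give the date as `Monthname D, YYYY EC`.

Both dates share Julian Day Number 2404271; in the Ethiopian calendar that is 21 Hamle 1862 EC.

Hamle 21, 1862 EC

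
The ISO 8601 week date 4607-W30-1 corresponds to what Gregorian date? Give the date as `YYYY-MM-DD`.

ISO week 1 of 4607 is the week containing the first Thursday of 4607.
Week 30, day 1 (Monday) lands on 4607-07-20.

4607-07-20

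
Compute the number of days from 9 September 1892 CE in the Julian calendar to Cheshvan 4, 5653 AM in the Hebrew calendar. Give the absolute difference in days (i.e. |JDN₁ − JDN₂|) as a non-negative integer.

34

JDN of the first date = 2412363.
JDN of the second date = 2412397.
|2412397 − 2412363| = 34.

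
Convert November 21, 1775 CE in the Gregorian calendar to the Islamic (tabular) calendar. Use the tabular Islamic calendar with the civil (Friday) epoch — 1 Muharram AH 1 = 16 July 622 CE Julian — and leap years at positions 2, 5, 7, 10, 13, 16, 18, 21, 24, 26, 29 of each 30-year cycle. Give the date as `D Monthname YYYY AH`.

Julian Day Number of the source date = 2369690.
Converting JDN 2369690 to the tabular Islamic calendar gives 27 Ramadan 1189 AH.

27 Ramadan 1189 AH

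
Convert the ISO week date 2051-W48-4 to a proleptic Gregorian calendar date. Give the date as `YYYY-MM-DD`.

2051-11-30

ISO week 1 of 2051 is the week containing the first Thursday of 2051.
Week 48, day 4 (Thursday) lands on 2051-11-30.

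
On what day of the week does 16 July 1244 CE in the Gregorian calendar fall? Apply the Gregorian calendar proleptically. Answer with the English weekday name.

Since JDN mod 7 = 5 (0 = Monday), the day is Saturday.

Saturday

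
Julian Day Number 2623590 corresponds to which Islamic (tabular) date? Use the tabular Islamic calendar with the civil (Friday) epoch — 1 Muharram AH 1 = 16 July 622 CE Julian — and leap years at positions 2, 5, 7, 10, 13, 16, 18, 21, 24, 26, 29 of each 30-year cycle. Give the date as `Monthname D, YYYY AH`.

Rabi' al-Awwal 24, 1906 AH

JDN 2623590 is 16 January 2471 in the Gregorian calendar.
In the tabular Islamic calendar that day is Rabi' al-Awwal 24, 1906 AH.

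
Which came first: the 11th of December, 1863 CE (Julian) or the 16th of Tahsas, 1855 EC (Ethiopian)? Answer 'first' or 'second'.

The two dates have Julian Day Numbers 2401863 and 2401499 respectively.
Since 2401499 < 2401863, the second date comes first.

second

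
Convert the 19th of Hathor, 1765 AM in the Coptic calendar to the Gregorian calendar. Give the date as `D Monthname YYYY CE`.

Both dates share Julian Day Number 2469409; in the Gregorian calendar that is 28 November 2048 CE.

28 November 2048 CE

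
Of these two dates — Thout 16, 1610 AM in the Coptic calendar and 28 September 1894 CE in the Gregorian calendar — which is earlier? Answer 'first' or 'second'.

first

The two dates have Julian Day Numbers 2412732 and 2413100 respectively.
Since 2412732 < 2413100, the first date comes first.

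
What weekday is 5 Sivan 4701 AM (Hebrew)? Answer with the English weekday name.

Thursday

In the proleptic Gregorian calendar this is 8 June 941 (JDN 2064912).
2064912 ≡ 3 (mod 7); counting from Monday = 0 gives Thursday.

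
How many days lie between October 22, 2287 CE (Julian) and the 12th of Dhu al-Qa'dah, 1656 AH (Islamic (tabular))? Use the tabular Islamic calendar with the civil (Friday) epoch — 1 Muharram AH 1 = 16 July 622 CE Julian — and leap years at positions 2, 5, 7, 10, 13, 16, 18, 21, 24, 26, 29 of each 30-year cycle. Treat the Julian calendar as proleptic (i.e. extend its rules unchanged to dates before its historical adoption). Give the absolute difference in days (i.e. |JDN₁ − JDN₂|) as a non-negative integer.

First date → JDN 2556679; second date → JDN 2535223.
The interval is |2556679 − 2535223| = 21456 days.

21456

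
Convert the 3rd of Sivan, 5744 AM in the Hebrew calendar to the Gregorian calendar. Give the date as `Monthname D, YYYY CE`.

June 3, 1984 CE

Both dates share Julian Day Number 2445855; in the Gregorian calendar that is 3 June 1984 CE.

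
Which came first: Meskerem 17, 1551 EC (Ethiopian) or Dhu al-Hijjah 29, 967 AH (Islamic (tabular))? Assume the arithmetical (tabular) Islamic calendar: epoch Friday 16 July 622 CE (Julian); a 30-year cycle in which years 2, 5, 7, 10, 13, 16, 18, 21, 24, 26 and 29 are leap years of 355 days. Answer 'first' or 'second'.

First date → JDN 2290374; second date → JDN 2291111.
JDN 2290374 < JDN 2291111, so the first date is earlier.

first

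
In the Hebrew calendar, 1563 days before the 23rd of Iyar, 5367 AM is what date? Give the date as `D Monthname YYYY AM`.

Counting 1563 days back from JDN 2308144 reaches JDN 2306581, which is 26 Shevat 5363 AM.

26 Shevat 5363 AM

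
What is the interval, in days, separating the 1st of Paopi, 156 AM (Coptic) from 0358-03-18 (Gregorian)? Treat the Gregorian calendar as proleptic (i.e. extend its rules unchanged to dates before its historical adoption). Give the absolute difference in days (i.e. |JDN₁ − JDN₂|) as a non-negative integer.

29781

First date → JDN 1881674; second date → JDN 1851893.
The interval is |1881674 − 1851893| = 29781 days.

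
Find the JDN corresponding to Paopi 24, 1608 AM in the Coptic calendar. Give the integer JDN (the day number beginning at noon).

Equivalently 3 November 1891 (Gregorian).
JDN 2400001 is 17 November 1858 CE (Gregorian), MJD 0; the target day is +12039 days from there, so JDN = 2412040.

2412040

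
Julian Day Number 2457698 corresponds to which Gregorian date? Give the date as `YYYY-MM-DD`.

Counting from JDN 2299161 = 15 Oct 1582 gives an offset of 158537 days.

2016-11-05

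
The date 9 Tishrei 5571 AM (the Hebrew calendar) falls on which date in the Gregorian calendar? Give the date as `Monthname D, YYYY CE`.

October 7, 1810 CE

Both dates share Julian Day Number 2382428; in the Gregorian calendar that is 7 October 1810 CE.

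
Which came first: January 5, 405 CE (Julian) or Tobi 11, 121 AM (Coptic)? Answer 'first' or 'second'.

first

Converting both to JDN: 1868989 vs 1868990; the smaller is the first.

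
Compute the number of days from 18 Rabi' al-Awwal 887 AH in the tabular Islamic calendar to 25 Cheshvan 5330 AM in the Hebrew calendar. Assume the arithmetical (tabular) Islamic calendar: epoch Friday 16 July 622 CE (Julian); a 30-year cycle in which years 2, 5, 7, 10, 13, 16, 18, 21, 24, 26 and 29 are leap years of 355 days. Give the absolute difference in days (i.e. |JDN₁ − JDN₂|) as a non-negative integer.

31959

JDN of the first date = 2262485.
JDN of the second date = 2294444.
|2294444 − 2262485| = 31959.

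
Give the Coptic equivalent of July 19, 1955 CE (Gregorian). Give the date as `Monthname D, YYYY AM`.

Epip 12, 1671 AM

Both dates share Julian Day Number 2435308; in the Coptic calendar that is 12 Epip 1671 AM.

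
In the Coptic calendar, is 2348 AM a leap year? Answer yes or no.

2348 mod 4 = 0; in the Coptic calendar a year is leap when year mod 4 = 3, so it is a common year.

no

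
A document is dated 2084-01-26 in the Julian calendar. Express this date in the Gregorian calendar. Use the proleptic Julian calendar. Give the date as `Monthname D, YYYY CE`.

February 8, 2084 CE

The Julian–Gregorian offset here is 13 days (Julian trailing).
26 January 2084 Julian + 13 days → 8 February 2084 Gregorian.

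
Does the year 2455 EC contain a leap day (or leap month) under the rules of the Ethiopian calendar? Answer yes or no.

yes

2455 mod 4 = 3; in the Ethiopian calendar a year is leap when year mod 4 = 3, so it is a leap year.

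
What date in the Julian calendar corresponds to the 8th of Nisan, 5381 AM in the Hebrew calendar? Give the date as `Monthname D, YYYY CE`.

Julian Day Number of the source date = 2313207.
Converting JDN 2313207 to the Julian calendar gives 20 March 1621 CE.

March 20, 1621 CE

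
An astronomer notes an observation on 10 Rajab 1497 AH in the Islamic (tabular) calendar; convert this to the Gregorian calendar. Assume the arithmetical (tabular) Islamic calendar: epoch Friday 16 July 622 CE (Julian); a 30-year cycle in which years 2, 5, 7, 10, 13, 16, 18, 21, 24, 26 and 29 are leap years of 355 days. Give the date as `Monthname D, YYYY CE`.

Both dates share Julian Day Number 2478759; in the Gregorian calendar that is 5 July 2074 CE.

July 5, 2074 CE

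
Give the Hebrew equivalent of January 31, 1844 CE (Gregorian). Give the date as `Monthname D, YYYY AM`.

Julian Day Number of the source date = 2394597.
Converting JDN 2394597 to the Hebrew calendar gives 10 Shevat 5604 AM.

Shevat 10, 5604 AM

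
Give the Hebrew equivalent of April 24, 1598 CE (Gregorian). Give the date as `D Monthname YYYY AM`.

Julian Day Number of the source date = 2304831.
Converting JDN 2304831 to the Hebrew calendar gives 18 Nisan 5358 AM.

18 Nisan 5358 AM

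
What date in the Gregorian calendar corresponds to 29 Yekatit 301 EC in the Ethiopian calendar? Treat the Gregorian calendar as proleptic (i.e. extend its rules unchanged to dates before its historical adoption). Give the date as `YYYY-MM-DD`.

Julian Day Number of the source date = 1833974.
Converting JDN 1833974 to the Gregorian calendar gives 24 February 309 CE.

0309-02-24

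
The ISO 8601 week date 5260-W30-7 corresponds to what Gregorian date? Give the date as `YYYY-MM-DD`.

ISO week 1 of 5260 is the week containing the first Thursday of 5260.
Week 30, day 7 (Sunday) lands on 5260-07-25.

5260-07-25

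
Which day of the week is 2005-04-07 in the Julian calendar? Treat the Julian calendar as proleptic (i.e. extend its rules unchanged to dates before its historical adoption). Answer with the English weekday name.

Wednesday

In the Gregorian calendar this is 20 April 2005 (JDN 2453481).
JDN 2453481 mod 7 = 2, and JDN 0 was a Monday, so this is a Wednesday.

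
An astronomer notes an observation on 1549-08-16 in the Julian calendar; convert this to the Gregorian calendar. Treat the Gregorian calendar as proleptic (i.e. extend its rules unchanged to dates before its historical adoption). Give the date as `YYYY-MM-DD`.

At this point the Julian calendar is 10 days behind the Gregorian.
16 August 1549 Julian + 10 days → 26 August 1549 Gregorian.

1549-08-26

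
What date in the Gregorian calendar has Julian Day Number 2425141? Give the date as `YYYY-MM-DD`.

1927-09-17

JDN 2451545 is 1 Jan 2000; 2425141 is −26404 days from there.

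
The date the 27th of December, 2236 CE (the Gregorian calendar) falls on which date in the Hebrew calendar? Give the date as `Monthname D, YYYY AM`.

Kislev 28, 5997 AM

Both dates share Julian Day Number 2538103; in the Hebrew calendar that is 28 Kislev 5997 AM.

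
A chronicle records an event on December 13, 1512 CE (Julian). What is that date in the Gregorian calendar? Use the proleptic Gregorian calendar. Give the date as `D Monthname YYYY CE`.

For dates in this range the Gregorian date is 10 days ahead of the Julian.
13 December 1512 Julian + 10 days → 23 December 1512 Gregorian.

23 December 1512 CE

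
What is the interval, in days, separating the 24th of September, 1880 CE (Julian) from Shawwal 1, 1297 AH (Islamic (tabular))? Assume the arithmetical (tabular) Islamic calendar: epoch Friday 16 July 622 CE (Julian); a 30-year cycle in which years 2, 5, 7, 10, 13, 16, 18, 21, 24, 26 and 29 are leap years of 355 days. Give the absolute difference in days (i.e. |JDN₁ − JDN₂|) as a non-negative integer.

JDN of the first date = 2407995.
JDN of the second date = 2407965.
|2407965 − 2407995| = 30.

30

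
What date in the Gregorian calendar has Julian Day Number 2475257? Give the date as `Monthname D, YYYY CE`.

JDN 2451545 is 1 Jan 2000; 2475257 is +23712 days from there.

December 2, 2064 CE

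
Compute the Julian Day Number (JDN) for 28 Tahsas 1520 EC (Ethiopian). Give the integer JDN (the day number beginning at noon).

2279153

In the proleptic Gregorian calendar the same day is 4 January 1528.
JDN 2400001 is 17 November 1858 CE (Gregorian), MJD 0; the target day is −120848 days from there, so JDN = 2279153.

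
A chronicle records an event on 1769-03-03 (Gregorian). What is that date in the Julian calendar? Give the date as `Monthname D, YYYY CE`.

February 20, 1769 CE

At this point the Julian calendar is 11 days behind the Gregorian.
3 March 1769 Gregorian − 11 days → 20 February 1769 Julian.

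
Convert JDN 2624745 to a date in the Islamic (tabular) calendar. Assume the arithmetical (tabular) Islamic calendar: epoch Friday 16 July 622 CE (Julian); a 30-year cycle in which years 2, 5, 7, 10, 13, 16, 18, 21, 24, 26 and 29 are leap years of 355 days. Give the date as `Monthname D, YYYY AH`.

The Gregorian equivalent of JDN 2624745 is 16 March 2474.
In the tabular Islamic calendar that day is Jumada al-Thani 26, 1909 AH.

Jumada al-Thani 26, 1909 AH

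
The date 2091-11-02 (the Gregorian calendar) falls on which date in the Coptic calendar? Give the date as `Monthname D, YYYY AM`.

Julian Day Number of the source date = 2485088.
Converting JDN 2485088 to the Coptic calendar gives 22 Paopi 1808 AM.

Paopi 22, 1808 AM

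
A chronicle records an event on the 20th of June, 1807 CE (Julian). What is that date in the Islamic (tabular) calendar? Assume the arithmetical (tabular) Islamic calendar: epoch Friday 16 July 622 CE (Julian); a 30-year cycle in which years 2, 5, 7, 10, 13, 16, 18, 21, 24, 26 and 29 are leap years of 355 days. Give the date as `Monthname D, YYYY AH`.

Julian Day Number of the source date = 2381235.
Converting JDN 2381235 to the tabular Islamic calendar gives 25 Rabi' al-Thani 1222 AH.

Rabi' al-Thani 25, 1222 AH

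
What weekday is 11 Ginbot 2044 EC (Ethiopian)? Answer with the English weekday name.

In the Gregorian calendar this is 19 May 2052 (JDN 2470677).
2470677 ≡ 6 (mod 7); counting from Monday = 0 gives Sunday.

Sunday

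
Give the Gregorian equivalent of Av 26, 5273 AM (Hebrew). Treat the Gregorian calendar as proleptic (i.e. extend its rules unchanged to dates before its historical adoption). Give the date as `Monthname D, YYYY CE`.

Julian Day Number of the source date = 2273891.
Converting JDN 2273891 to the Gregorian calendar gives 8 August 1513 CE.

August 8, 1513 CE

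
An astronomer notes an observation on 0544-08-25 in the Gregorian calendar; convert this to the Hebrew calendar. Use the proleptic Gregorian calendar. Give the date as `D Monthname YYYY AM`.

Julian Day Number of the source date = 1919989.
Converting JDN 1919989 to the Hebrew calendar gives 19 Elul 4304 AM.

19 Elul 4304 AM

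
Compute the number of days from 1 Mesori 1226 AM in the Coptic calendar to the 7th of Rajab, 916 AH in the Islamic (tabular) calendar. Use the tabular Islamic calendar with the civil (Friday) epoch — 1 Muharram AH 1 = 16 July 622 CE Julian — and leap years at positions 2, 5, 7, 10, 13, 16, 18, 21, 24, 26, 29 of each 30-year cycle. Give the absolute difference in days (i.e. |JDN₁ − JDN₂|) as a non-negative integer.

JDN of the first date = 2272791.
JDN of the second date = 2272868.
|2272868 − 2272791| = 77.

77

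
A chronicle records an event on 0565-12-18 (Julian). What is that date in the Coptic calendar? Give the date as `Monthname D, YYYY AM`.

Koiak 22, 282 AM

Julian Day Number of the source date = 1927776.
Converting JDN 1927776 to the Coptic calendar gives 22 Koiak 282 AM.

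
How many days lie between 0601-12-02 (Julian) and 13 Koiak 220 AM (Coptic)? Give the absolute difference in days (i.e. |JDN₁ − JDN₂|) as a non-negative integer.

35787

JDN of the first date = 1940909.
JDN of the second date = 1905122.
|1905122 − 1940909| = 35787.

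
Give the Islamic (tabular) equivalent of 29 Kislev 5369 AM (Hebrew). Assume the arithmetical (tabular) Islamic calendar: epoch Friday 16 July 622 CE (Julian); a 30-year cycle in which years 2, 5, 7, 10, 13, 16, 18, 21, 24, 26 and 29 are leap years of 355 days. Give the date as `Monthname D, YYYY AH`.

Sha'ban 28, 1017 AH

The source date corresponds to 7 December 1608 in the Gregorian calendar (JDN 2308711).
That day falls on 28 Sha'ban 1017 AH in the tabular Islamic calendar.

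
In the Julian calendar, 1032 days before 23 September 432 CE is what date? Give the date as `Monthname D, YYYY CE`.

November 26, 429 CE

The starting date is JDN 1879112; 1879112 − 1032 = 1878080.
JDN 1878080 corresponds to November 26, 429 CE.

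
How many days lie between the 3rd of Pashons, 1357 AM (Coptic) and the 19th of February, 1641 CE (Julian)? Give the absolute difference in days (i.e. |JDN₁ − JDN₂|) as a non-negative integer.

JDN of the first date = 2320551.
JDN of the second date = 2320483.
|2320483 − 2320551| = 68.

68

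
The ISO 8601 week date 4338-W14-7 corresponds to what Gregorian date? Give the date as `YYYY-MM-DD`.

ISO week 1 of 4338 is the week containing the first Thursday of 4338.
Week 14, day 7 (Sunday) lands on 4338-04-10.

4338-04-10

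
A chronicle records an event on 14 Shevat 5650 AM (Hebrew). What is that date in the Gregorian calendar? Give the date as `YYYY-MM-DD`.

Both dates share Julian Day Number 2411403; in the Gregorian calendar that is 4 February 1890 CE.

1890-02-04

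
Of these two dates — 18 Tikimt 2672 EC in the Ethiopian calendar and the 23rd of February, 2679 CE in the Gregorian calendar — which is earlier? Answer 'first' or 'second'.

First date → JDN 2699851; second date → JDN 2699598.
JDN 2699598 < JDN 2699851, so the second date is earlier.

second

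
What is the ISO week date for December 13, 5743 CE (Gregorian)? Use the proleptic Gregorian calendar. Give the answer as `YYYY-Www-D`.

5743-W50-5

The weekday is Friday (ISO weekday 5).
That Friday belongs to ISO week 50 of ISO year 5743.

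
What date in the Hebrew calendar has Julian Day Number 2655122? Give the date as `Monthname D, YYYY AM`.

The Gregorian equivalent of JDN 2655122 is 17 May 2557.
In the Hebrew calendar that day is Iyar 16, 6317 AM.

Iyar 16, 6317 AM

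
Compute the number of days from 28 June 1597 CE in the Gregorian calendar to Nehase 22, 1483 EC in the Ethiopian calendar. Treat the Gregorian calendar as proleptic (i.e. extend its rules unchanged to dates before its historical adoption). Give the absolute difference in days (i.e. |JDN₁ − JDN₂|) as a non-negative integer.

38659

JDN of the first date = 2304531.
JDN of the second date = 2265872.
|2265872 − 2304531| = 38659.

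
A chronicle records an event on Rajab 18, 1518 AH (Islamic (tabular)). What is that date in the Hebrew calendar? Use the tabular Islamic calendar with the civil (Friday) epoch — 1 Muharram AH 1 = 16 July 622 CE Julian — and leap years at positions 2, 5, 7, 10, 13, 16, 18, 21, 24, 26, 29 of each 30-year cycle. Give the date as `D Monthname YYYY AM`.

Both dates share Julian Day Number 2486208; in the Hebrew calendar that is 18 Kislev 5855 AM.

18 Kislev 5855 AM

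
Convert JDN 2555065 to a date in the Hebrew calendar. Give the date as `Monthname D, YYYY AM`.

JDN 2555065 is 6 June 2283 in the Gregorian calendar.
In the Hebrew calendar that day is Sivan 9, 6043 AM.

Sivan 9, 6043 AM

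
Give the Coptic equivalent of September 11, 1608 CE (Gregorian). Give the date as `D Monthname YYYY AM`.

4 Thout 1325 AM

Both dates share Julian Day Number 2308624; in the Coptic calendar that is 4 Thout 1325 AM.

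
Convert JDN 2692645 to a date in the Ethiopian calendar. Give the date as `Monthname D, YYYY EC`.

Tir 27, 2652 EC

The Gregorian equivalent of JDN 2692645 is 10 February 2660.
In the Ethiopian calendar that day is Tir 27, 2652 EC.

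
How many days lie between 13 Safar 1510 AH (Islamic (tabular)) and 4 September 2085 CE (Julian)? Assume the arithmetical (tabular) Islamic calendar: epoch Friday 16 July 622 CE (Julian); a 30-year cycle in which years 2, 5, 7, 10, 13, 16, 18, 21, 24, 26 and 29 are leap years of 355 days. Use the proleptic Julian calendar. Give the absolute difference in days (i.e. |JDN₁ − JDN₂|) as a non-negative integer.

JDN of the first date = 2483221.
JDN of the second date = 2482851.
|2482851 − 2483221| = 370.

370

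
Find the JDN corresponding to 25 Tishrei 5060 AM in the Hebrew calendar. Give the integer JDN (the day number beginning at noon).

2195782

Equivalently 29 September 1299 (proleptic Gregorian).
JDN 2299161 is 15 October 1582 CE (Gregorian); the target day is −103379 days from there, so JDN = 2195782.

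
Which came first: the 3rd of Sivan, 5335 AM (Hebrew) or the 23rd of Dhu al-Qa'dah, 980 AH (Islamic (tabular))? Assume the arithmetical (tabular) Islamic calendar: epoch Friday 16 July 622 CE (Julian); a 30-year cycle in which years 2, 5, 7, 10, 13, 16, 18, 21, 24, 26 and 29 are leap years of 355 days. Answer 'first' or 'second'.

second

Converting both to JDN: 2296458 vs 2295682; the smaller is the second.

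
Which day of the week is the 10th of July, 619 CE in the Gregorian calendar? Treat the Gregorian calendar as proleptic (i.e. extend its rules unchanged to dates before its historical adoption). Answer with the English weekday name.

JDN 1947335 mod 7 = 5, and JDN 0 was a Monday, so this is a Saturday.

Saturday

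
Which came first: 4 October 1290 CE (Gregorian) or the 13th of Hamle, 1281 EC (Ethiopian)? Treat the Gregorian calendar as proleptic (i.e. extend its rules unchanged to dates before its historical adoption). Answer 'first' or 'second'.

second

First date → JDN 2192500; second date → JDN 2192053.
JDN 2192053 < JDN 2192500, so the second date is earlier.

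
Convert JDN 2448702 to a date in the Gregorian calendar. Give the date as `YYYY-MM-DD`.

1992-03-20

Counting from JDN 2299161 = 15 Oct 1582 gives an offset of 149541 days.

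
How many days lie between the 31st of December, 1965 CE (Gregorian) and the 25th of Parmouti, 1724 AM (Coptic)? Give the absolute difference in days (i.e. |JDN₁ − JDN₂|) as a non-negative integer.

JDN of the first date = 2439126.
JDN of the second date = 2454590.
|2454590 − 2439126| = 15464.

15464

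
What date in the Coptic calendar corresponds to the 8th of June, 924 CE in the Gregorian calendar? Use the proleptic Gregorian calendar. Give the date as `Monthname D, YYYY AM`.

Julian Day Number of the source date = 2058703.
Converting JDN 2058703 to the Coptic calendar gives 9 Paoni 640 AM.

Paoni 9, 640 AM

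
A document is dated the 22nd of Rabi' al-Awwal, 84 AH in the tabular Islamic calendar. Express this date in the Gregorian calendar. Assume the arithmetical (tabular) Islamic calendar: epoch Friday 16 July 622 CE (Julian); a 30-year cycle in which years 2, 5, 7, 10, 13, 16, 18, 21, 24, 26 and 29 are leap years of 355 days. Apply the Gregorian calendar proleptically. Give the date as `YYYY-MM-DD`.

Julian Day Number of the source date = 1977932.
Converting JDN 1977932 to the Gregorian calendar gives 18 April 703 CE.

0703-04-18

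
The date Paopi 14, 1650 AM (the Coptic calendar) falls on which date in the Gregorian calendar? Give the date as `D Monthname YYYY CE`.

Julian Day Number of the source date = 2427370.
Converting JDN 2427370 to the Gregorian calendar gives 24 October 1933 CE.

24 October 1933 CE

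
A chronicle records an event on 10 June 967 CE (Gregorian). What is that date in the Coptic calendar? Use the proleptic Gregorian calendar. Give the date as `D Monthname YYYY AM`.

11 Paoni 683 AM

Both dates share Julian Day Number 2074410; in the Coptic calendar that is 11 Paoni 683 AM.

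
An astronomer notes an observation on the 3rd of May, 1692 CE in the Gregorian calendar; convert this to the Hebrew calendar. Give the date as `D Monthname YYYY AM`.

Both dates share Julian Day Number 2339174; in the Hebrew calendar that is 17 Iyar 5452 AM.

17 Iyar 5452 AM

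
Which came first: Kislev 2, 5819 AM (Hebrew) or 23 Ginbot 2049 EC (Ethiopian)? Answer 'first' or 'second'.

second

The two dates have Julian Day Numbers 2473051 and 2472515 respectively.
Since 2472515 < 2473051, the second date comes first.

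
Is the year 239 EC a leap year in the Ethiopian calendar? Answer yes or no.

yes

239 mod 4 = 3; in the Ethiopian calendar a year is leap when year mod 4 = 3, so it is a leap year.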